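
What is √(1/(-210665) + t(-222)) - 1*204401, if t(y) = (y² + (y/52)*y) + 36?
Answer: -204401 + 2*√557717660119165/210665 ≈ -2.0418e+5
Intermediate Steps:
t(y) = 36 + 53*y²/52 (t(y) = (y² + (y*(1/52))*y) + 36 = (y² + (y/52)*y) + 36 = (y² + y²/52) + 36 = 53*y²/52 + 36 = 36 + 53*y²/52)
√(1/(-210665) + t(-222)) - 1*204401 = √(1/(-210665) + (36 + (53/52)*(-222)²)) - 1*204401 = √(-1/210665 + (36 + (53/52)*49284)) - 204401 = √(-1/210665 + (36 + 653013/13)) - 204401 = √(-1/210665 + 653481/13) - 204401 = √(10589659604/210665) - 204401 = 2*√557717660119165/210665 - 204401 = -204401 + 2*√557717660119165/210665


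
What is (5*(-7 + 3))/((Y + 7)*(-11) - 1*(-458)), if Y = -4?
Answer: -4/85 ≈ -0.047059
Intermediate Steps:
(5*(-7 + 3))/((Y + 7)*(-11) - 1*(-458)) = (5*(-7 + 3))/((-4 + 7)*(-11) - 1*(-458)) = (5*(-4))/(3*(-11) + 458) = -20/(-33 + 458) = -20/425 = -20*1/425 = -4/85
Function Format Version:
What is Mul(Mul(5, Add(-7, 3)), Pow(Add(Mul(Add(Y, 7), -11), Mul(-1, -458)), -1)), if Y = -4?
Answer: Rational(-4, 85) ≈ -0.047059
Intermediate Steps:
Mul(Mul(5, Add(-7, 3)), Pow(Add(Mul(Add(Y, 7), -11), Mul(-1, -458)), -1)) = Mul(Mul(5, Add(-7, 3)), Pow(Add(Mul(Add(-4, 7), -11), Mul(-1, -458)), -1)) = Mul(Mul(5, -4), Pow(Add(Mul(3, -11), 458), -1)) = Mul(-20, Pow(Add(-33, 458), -1)) = Mul(-20, Pow(425, -1)) = Mul(-20, Rational(1, 425)) = Rational(-4, 85)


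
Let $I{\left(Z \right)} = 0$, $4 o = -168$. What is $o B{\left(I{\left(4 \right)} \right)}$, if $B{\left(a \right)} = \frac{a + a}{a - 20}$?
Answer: $0$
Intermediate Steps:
$o = -42$ ($o = \frac{1}{4} \left(-168\right) = -42$)
$B{\left(a \right)} = \frac{2 a}{-20 + a}$
$o B{\left(I{\left(4 \right)} \right)} = - 42 \cdot 2 \cdot 0 \frac{1}{-20 + 0} = - 42 \cdot 2 \cdot 0 \frac{1}{-20} = - 42 \cdot 2 \cdot 0 \left(- \frac{1}{20}\right) = \left(-42\right) 0 = 0$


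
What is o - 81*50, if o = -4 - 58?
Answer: -4112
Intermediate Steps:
o = -62
o - 81*50 = -62 - 81*50 = -62 - 4050 = -4112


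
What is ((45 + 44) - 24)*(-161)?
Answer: -10465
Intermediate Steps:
((45 + 44) - 24)*(-161) = (89 - 24)*(-161) = 65*(-161) = -10465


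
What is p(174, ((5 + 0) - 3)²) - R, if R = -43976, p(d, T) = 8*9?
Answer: 44048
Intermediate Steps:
p(d, T) = 72
p(174, ((5 + 0) - 3)²) - R = 72 - 1*(-43976) = 72 + 43976 = 44048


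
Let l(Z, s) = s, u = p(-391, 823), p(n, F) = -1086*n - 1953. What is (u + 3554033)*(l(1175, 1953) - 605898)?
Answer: -2401711705170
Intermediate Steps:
p(n, F) = -1953 - 1086*n
u = 422673 (u = -1953 - 1086*(-391) = -1953 + 424626 = 422673)
(u + 3554033)*(l(1175, 1953) - 605898) = (422673 + 3554033)*(1953 - 605898) = 3976706*(-603945) = -2401711705170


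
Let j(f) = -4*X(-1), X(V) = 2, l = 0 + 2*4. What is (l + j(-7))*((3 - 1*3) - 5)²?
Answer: 0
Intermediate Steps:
l = 8 (l = 0 + 8 = 8)
j(f) = -8 (j(f) = -4*2 = -8)
(l + j(-7))*((3 - 1*3) - 5)² = (8 - 8)*((3 - 1*3) - 5)² = 0*((3 - 3) - 5)² = 0*(0 - 5)² = 0*(-5)² = 0*25 = 0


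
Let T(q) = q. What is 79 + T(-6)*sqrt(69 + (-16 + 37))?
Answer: 79 - 18*sqrt(10) ≈ 22.079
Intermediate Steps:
79 + T(-6)*sqrt(69 + (-16 + 37)) = 79 - 6*sqrt(69 + (-16 + 37)) = 79 - 6*sqrt(69 + 21) = 79 - 18*sqrt(10)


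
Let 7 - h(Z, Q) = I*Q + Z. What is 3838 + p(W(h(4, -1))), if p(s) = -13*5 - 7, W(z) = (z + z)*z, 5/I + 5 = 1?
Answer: 3766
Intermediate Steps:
I = -5/4 (I = 5/(-5 + 1) = 5/(-4) = 5*(-¼) = -5/4 ≈ -1.2500)
h(Z, Q) = 7 - Z + 5*Q/4 (h(Z, Q) = 7 - (-5*Q/4 + Z) = 7 - (Z - 5*Q/4) = 7 + (-Z + 5*Q/4) = 7 - Z + 5*Q/4)
W(z) = 2*z² (W(z) = (2*z)*z = 2*z²)
p(s) = -72 (p(s) = -65 - 7 = -72)
3838 + p(W(h(4, -1))) = 3838 - 72 = 3766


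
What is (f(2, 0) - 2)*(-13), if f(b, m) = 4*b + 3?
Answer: -117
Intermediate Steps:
f(b, m) = 3 + 4*b
(f(2, 0) - 2)*(-13) = ((3 + 4*2) - 2)*(-13) = ((3 + 8) - 2)*(-13) = (11 - 2)*(-13) = 9*(-13) = -117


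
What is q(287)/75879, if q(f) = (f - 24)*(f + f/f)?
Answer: 8416/8431 ≈ 0.99822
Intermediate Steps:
q(f) = (1 + f)*(-24 + f) (q(f) = (-24 + f)*(f + 1) = (-24 + f)*(1 + f) = (1 + f)*(-24 + f))
q(287)/75879 = (-24 + 287**2 - 23*287)/75879 = (-24 + 82369 - 6601)*(1/75879) = 75744*(1/75879) = 8416/8431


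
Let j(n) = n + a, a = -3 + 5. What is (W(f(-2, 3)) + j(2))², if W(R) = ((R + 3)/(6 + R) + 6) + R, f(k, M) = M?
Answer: 1681/9 ≈ 186.78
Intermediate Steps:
a = 2
W(R) = 6 + R + (3 + R)/(6 + R) (W(R) = ((3 + R)/(6 + R) + 6) + R = (6 + (3 + R)/(6 + R)) + R = 6 + R + (3 + R)/(6 + R))
j(n) = 2 + n (j(n) = n + 2 = 2 + n)
(W(f(-2, 3)) + j(2))² = ((39 + 3² + 13*3)/(6 + 3) + (2 + 2))² = ((39 + 9 + 39)/9 + 4)² = ((⅑)*87 + 4)² = (29/3 + 4)² = (41/3)² = 1681/9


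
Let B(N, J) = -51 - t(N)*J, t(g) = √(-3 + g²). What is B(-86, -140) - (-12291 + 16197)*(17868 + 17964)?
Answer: -139959843 + 140*√7393 ≈ -1.3995e+8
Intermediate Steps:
B(N, J) = -51 - J*√(-3 + N²) (B(N, J) = -51 - √(-3 + N²)*J = -51 - J*√(-3 + N²))
B(-86, -140) - (-12291 + 16197)*(17868 + 17964) = (-51 - 1*(-140)*√(-3 + (-86)²)) - (-12291 + 16197)*(17868 + 17964) = (-51 - 1*(-140)*√(-3 + 7396)) - 3906*35832 = (-51 - 1*(-140)*√7393) - 1*139959792 = (-51 + 140*√7393) - 139959792 = -139959843 + 140*√7393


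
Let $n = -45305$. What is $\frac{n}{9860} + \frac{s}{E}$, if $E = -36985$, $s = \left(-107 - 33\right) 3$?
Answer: $- \frac{3932857}{858052} \approx -4.5835$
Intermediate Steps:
$s = -420$ ($s = \left(-140\right) 3 = -420$)
$\frac{n}{9860} + \frac{s}{E} = - \frac{45305}{9860} - \frac{420}{-36985} = \left(-45305\right) \frac{1}{9860} - - \frac{84}{7397} = - \frac{533}{116} + \frac{84}{7397} = - \frac{3932857}{858052}$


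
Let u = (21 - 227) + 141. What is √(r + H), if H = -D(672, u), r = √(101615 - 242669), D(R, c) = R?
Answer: √(-672 + I*√141054) ≈ 6.9939 + 26.85*I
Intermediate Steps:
u = -65 (u = -206 + 141 = -65)
r = I*√141054 (r = √(-141054) = I*√141054 ≈ 375.57*I)
H = -672 (H = -1*672 = -672)
√(r + H) = √(I*√141054 - 672) = √(-672 + I*√141054)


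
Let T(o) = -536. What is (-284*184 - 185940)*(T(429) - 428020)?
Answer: 102080324976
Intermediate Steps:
(-284*184 - 185940)*(T(429) - 428020) = (-284*184 - 185940)*(-536 - 428020) = (-52256 - 185940)*(-428556) = -238196*(-428556) = 102080324976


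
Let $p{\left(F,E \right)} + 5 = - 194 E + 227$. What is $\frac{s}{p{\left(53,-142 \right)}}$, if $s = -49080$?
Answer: $- \frac{4908}{2777} \approx -1.7674$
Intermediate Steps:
$p{\left(F,E \right)} = 222 - 194 E$ ($p{\left(F,E \right)} = -5 - \left(-227 + 194 E\right) = 222 - 194 E$)
$\frac{s}{p{\left(53,-142 \right)}} = - \frac{49080}{222 - -27548} = - \frac{49080}{222 + 27548} = - \frac{49080}{27770} = \left(-49080\right) \frac{1}{27770} = - \frac{4908}{2777}$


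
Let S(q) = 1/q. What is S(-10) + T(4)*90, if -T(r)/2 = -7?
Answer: 12599/10 ≈ 1259.9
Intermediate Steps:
T(r) = 14 (T(r) = -2*(-7) = 14)
S(-10) + T(4)*90 = 1/(-10) + 14*90 = -1/10 + 1260 = 12599/10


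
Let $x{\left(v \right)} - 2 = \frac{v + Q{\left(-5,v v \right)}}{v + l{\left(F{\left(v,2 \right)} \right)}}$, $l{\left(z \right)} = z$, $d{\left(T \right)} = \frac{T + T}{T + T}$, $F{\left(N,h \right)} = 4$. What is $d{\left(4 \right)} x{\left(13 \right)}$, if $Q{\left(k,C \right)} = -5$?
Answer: $\frac{42}{17} \approx 2.4706$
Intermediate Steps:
$d{\left(T \right)} = 1$ ($d{\left(T \right)} = \frac{2 T}{2 T} = 2 T \frac{1}{2 T} = 1$)
$x{\left(v \right)} = 2 + \frac{-5 + v}{4 + v}$ ($x{\left(v \right)} = 2 + \frac{v - 5}{v + 4} = 2 + \frac{-5 + v}{4 + v}$)
$d{\left(4 \right)} x{\left(13 \right)} = 1 \frac{3 \left(1 + 13\right)}{4 + 13} = 1 \cdot 3 \cdot \frac{1}{17} \cdot 14 = 1 \cdot \frac{42}{17} = \frac{42}{17}$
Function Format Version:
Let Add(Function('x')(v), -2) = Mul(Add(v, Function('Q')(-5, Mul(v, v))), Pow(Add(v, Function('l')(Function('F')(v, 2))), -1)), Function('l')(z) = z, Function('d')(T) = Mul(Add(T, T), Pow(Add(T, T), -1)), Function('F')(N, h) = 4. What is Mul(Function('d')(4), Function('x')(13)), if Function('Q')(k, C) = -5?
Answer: Rational(42, 17) ≈ 2.4706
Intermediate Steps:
Function('d')(T) = 1 (Function('d')(T) = Mul(Mul(2, T), Pow(Mul(2, T), -1)) = Mul(Mul(2, T), Mul(Rational(1, 2), Pow(T, -1))) = 1)
Function('x')(v) = Add(2, Mul(Pow(Add(4, v), -1), Add(-5, v))) (Function('x')(v) = Add(2, Mul(Add(v, -5), Pow(Add(v, 4), -1))) = Add(2, Mul(Add(-5, v), Pow(Add(4, v), -1))) = Add(2, Mul(Pow(Add(4, v), -1), Add(-5, v))))
Mul(Function('d')(4), Function('x')(13)) = Mul(1, Mul(3, Pow(Add(4, 13), -1), Add(1, 13))) = Mul(1, Mul(3, Pow(17, -1), 14)) = Mul(1, Mul(3, Rational(1, 17), 14)) = Mul(1, Rational(42, 17)) = Rational(42, 17)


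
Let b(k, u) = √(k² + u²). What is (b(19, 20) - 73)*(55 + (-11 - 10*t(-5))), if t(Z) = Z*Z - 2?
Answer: 13578 - 186*√761 ≈ 8447.0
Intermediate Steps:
t(Z) = -2 + Z² (t(Z) = Z² - 2 = -2 + Z²)
(b(19, 20) - 73)*(55 + (-11 - 10*t(-5))) = (√(19² + 20²) - 73)*(55 + (-11 - 10*(-2 + (-5)²))) = (√(361 + 400) - 73)*(55 + (-11 - 10*(-2 + 25))) = (√761 - 73)*(55 + (-11 - 10*23)) = (-73 + √761)*(55 + (-11 - 230)) = (-73 + √761)*(55 - 241) = (-73 + √761)*(-186) = 13578 - 186*√761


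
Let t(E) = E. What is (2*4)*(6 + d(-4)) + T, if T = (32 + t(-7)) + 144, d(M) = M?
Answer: 185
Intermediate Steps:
T = 169 (T = (32 - 7) + 144 = 25 + 144 = 169)
(2*4)*(6 + d(-4)) + T = (2*4)*(6 - 4) + 169 = 8*2 + 169 = 16 + 169 = 185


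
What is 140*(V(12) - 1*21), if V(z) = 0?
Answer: -2940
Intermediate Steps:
140*(V(12) - 1*21) = 140*(0 - 1*21) = 140*(0 - 21) = 140*(-21) = -2940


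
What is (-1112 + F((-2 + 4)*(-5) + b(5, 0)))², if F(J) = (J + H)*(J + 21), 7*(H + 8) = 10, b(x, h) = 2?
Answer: 82992100/49 ≈ 1.6937e+6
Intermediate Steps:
H = -46/7 (H = -8 + (⅐)*10 = -8 + 10/7 = -46/7 ≈ -6.5714)
F(J) = (21 + J)*(-46/7 + J) (F(J) = (J - 46/7)*(J + 21) = (-46/7 + J)*(21 + J) = (21 + J)*(-46/7 + J))
(-1112 + F((-2 + 4)*(-5) + b(5, 0)))² = (-1112 + (-138 + ((-2 + 4)*(-5) + 2)² + 101*((-2 + 4)*(-5) + 2)/7))² = (-1112 + (-138 + (2*(-5) + 2)² + 101*(2*(-5) + 2)/7))² = (-1112 + (-138 + (-10 + 2)² + 101*(-10 + 2)/7))² = (-1112 + (-138 + (-8)² + (101/7)*(-8)))² = (-1112 + (-138 + 64 - 808/7))² = (-1112 - 1326/7)² = (-9110/7)² = 82992100/49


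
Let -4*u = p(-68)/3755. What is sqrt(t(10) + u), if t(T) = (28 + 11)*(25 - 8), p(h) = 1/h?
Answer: sqrt(43226615906635)/255340 ≈ 25.749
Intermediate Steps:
t(T) = 663 (t(T) = 39*17 = 663)
u = 1/1021360 (u = -1/(4*(-68)*3755) = -(-1)/(272*3755) = -1/4*(-1/255340) = 1/1021360 ≈ 9.7909e-7)
sqrt(t(10) + u) = sqrt(663 + 1/1021360) = sqrt(677161681/1021360) = sqrt(43226615906635)/255340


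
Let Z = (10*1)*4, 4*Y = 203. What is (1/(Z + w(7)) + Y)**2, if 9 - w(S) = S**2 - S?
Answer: 2030625/784 ≈ 2590.1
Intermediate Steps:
Y = 203/4 (Y = (1/4)*203 = 203/4 ≈ 50.750)
Z = 40 (Z = 10*4 = 40)
w(S) = 9 + S - S**2 (w(S) = 9 - (S**2 - S) = 9 + (S - S**2) = 9 + S - S**2)
(1/(Z + w(7)) + Y)**2 = (1/(40 + (9 + 7 - 1*7**2)) + 203/4)**2 = (1/(40 + (9 + 7 - 1*49)) + 203/4)**2 = (1/(40 + (9 + 7 - 49)) + 203/4)**2 = (1/(40 - 33) + 203/4)**2 = (1/7 + 203/4)**2 = (1425/28)**2 = 2030625/784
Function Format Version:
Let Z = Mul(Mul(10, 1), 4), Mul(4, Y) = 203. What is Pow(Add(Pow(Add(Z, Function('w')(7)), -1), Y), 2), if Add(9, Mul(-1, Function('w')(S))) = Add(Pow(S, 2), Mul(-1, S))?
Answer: Rational(2030625, 784) ≈ 2590.1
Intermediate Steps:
Y = Rational(203, 4) (Y = Mul(Rational(1, 4), 203) = Rational(203, 4) ≈ 50.750)
Z = 40 (Z = Mul(10, 4) = 40)
Function('w')(S) = Add(9, S, Mul(-1, Pow(S, 2))) (Function('w')(S) = Add(9, Mul(-1, Add(Pow(S, 2), Mul(-1, S)))) = Add(9, Add(S, Mul(-1, Pow(S, 2)))) = Add(9, S, Mul(-1, Pow(S, 2))))
Pow(Add(Pow(Add(Z, Function('w')(7)), -1), Y), 2) = Pow(Add(Pow(Add(40, Add(9, 7, Mul(-1, Pow(7, 2)))), -1), Rational(203, 4)), 2) = Pow(Add(Pow(Add(40, Add(9, 7, Mul(-1, 49))), -1), Rational(203, 4)), 2) = Pow(Add(Pow(Add(40, Add(9, 7, -49)), -1), Rational(203, 4)), 2) = Pow(Add(Pow(Add(40, -33), -1), Rational(203, 4)), 2) = Pow(Add(Pow(7, -1), Rational(203, 4)), 2) = Pow(Add(Rational(1, 7), Rational(203, 4)), 2) = Pow(Rational(1425, 28), 2) = Rational(2030625, 784)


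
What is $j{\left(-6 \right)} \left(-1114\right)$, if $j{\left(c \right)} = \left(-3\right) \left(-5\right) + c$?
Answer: $-10026$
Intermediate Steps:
$j{\left(c \right)} = 15 + c$
$j{\left(-6 \right)} \left(-1114\right) = \left(15 - 6\right) \left(-1114\right) = 9 \left(-1114\right) = -10026$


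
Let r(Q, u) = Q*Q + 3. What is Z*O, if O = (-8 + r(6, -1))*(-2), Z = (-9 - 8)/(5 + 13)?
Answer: 527/9 ≈ 58.556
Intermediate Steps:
Z = -17/18 ≈ -0.94444
r(Q, u) = 3 + Q**2 (r(Q, u) = Q**2 + 3 = 3 + Q**2)
O = -62 (O = (-8 + (3 + 6**2))*(-2) = (-8 + (3 + 36))*(-2) = (-8 + 39)*(-2) = 31*(-2) = -62)
Z*O = -17/18*(-62) = 527/9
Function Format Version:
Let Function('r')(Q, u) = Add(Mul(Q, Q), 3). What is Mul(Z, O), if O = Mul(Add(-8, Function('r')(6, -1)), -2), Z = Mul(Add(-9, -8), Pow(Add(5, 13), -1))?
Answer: Rational(527, 9) ≈ 58.556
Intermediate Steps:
Z = Rational(-17, 18) (Z = Mul(-17, Pow(18, -1)) = Mul(-17, Rational(1, 18)) = Rational(-17, 18) ≈ -0.94444)
Function('r')(Q, u) = Add(3, Pow(Q, 2)) (Function('r')(Q, u) = Add(Pow(Q, 2), 3) = Add(3, Pow(Q, 2)))
O = -62 (O = Mul(Add(-8, Add(3, Pow(6, 2))), -2) = Mul(Add(-8, Add(3, 36)), -2) = Mul(Add(-8, 39), -2) = Mul(31, -2) = -62)
Mul(Z, O) = Mul(Rational(-17, 18), -62) = Rational(527, 9)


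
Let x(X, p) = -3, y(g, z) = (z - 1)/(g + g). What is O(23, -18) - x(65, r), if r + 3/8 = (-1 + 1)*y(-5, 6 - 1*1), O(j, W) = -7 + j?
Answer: 19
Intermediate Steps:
y(g, z) = (-1 + z)/(2*g) (y(g, z) = (-1 + z)/((2*g)) = (-1 + z)*(1/(2*g)) = (-1 + z)/(2*g))
r = -3/8 (r = -3/8 + (-1 + 1)*((½)*(-1 + (6 - 1*1))/(-5)) = -3/8 + 0*((½)*(-⅕)*(-1 + (6 - 1))) = -3/8 + 0*((½)*(-⅕)*(-1 + 5)) = -3/8 + 0*((½)*(-⅕)*4) = -3/8 + 0*(-⅖) = -3/8 + 0 = -3/8 ≈ -0.37500)
O(23, -18) - x(65, r) = (-7 + 23) - 1*(-3) = 16 + 3 = 19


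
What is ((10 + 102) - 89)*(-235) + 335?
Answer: -5070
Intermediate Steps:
((10 + 102) - 89)*(-235) + 335 = (112 - 89)*(-235) + 335 = 23*(-235) + 335 = -5405 + 335 = -5070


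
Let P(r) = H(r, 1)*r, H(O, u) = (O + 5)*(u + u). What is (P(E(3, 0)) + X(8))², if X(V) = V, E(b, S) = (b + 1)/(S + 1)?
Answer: 6400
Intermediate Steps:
E(b, S) = (1 + b)/(1 + S)
H(O, u) = 2*u*(5 + O) (H(O, u) = (5 + O)*(2*u) = 2*u*(5 + O))
P(r) = r*(10 + 2*r) (P(r) = (2*1*(5 + r))*r = (10 + 2*r)*r = r*(10 + 2*r))
(P(E(3, 0)) + X(8))² = (2*((1 + 3)/(1 + 0))*(5 + (1 + 3)/(1 + 0)) + 8)² = (2*(4/1)*(5 + 4/1) + 8)² = (2*(1*4)*(5 + 1*4) + 8)² = (2*4*(5 + 4) + 8)² = (2*4*9 + 8)² = (72 + 8)² = 80² = 6400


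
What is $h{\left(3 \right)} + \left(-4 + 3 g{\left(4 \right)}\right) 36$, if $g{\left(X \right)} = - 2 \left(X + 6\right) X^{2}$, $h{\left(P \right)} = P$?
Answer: $-34701$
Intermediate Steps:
$g{\left(X \right)} = X^{2} \left(-12 - 2 X\right)$ ($g{\left(X \right)} = - 2 \left(6 + X\right) X^{2} = \left(-12 - 2 X\right) X^{2} = X^{2} \left(-12 - 2 X\right)$)
$h{\left(3 \right)} + \left(-4 + 3 g{\left(4 \right)}\right) 36 = 3 + \left(-4 + 3 \cdot 2 \cdot 4^{2} \left(-6 - 4\right)\right) 36 = 3 + \left(-4 + 3 \cdot 2 \cdot 16 \left(-6 - 4\right)\right) 36 = 3 + \left(-4 + 3 \cdot 2 \cdot 16 \left(-10\right)\right) 36 = 3 + \left(-4 + 3 \left(-320\right)\right) 36 = 3 + \left(-4 - 960\right) 36 = 3 - 34704 = -34701$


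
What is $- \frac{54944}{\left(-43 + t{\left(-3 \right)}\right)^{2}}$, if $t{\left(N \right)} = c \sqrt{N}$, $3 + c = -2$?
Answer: $\frac{27472 i}{- 887 i + 215 \sqrt{3}} \approx -26.331 + 11.055 i$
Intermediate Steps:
$c = -5$ ($c = -3 - 2 = -5$)
$t{\left(N \right)} = - 5 \sqrt{N}$
$- \frac{54944}{\left(-43 + t{\left(-3 \right)}\right)^{2}} = - \frac{54944}{\left(-43 - 5 \sqrt{-3}\right)^{2}} = - \frac{54944}{\left(-43 - 5 i \sqrt{3}\right)^{2}}$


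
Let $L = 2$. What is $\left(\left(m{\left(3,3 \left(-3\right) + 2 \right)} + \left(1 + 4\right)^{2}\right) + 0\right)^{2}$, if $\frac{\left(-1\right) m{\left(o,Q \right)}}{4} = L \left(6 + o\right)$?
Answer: $2209$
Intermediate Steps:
$m{\left(o,Q \right)} = -48 - 8 o$ ($m{\left(o,Q \right)} = - 4 \cdot 2 \left(6 + o\right) = - 4 \left(12 + 2 o\right) = -48 - 8 o$)
$\left(\left(m{\left(3,3 \left(-3\right) + 2 \right)} + \left(1 + 4\right)^{2}\right) + 0\right)^{2} = \left(\left(\left(-48 - 24\right) + \left(1 + 4\right)^{2}\right) + 0\right)^{2} = \left(\left(\left(-48 - 24\right) + 5^{2}\right) + 0\right)^{2} = \left(\left(-72 + 25\right) + 0\right)^{2} = \left(-47 + 0\right)^{2} = \left(-47\right)^{2} = 2209$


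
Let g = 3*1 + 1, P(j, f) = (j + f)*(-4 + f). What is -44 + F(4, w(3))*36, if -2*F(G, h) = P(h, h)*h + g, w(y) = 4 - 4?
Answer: -116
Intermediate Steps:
w(y) = 0
P(j, f) = (-4 + f)*(f + j) (P(j, f) = (f + j)*(-4 + f) = (-4 + f)*(f + j))
g = 4 (g = 3 + 1 = 4)
F(G, h) = -2 - h*(-8*h + 2*h²)/2 (F(G, h) = -((h² - 4*h - 4*h + h*h)*h + 4)/2 = -((h² - 4*h - 4*h + h²)*h + 4)/2 = -((-8*h + 2*h²)*h + 4)/2 = -(h*(-8*h + 2*h²) + 4)/2 = -(4 + h*(-8*h + 2*h²))/2 = -2 - h*(-8*h + 2*h²)/2)
-44 + F(4, w(3))*36 = -44 + (-2 + 0²*(4 - 1*0))*36 = -44 + (-2 + 0*(4 + 0))*36 = -44 + (-2 + 0*4)*36 = -44 + (-2 + 0)*36 = -44 - 2*36 = -44 - 72 = -116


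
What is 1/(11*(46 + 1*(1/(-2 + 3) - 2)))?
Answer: 1/495 ≈ 0.0020202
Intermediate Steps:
1/(11*(46 + 1*(1/(-2 + 3) - 2))) = 1/(11*(46 + 1*(1/1 - 2))) = 1/(11*(46 + 1*(1 - 2))) = 1/(11*(46 + 1*(-1))) = 1/(11*(46 - 1)) = 1/(11*45) = 1/495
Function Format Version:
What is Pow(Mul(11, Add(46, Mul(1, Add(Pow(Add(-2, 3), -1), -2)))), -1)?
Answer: Rational(1, 495) ≈ 0.0020202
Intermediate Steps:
Pow(Mul(11, Add(46, Mul(1, Add(Pow(Add(-2, 3), -1), -2)))), -1) = Pow(Mul(11, Add(46, Mul(1, Add(Pow(1, -1), -2)))), -1) = Pow(Mul(11, Add(46, Mul(1, Add(1, -2)))), -1) = Pow(Mul(11, Add(46, Mul(1, -1))), -1) = Pow(Mul(11, Add(46, -1)), -1) = Pow(Mul(11, 45), -1) = Pow(495, -1) = Rational(1, 495)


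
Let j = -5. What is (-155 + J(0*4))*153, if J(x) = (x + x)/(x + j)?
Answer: -23715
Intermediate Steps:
J(x) = 2*x/(-5 + x) (J(x) = (x + x)/(x - 5) = (2*x)/(-5 + x) = 2*x/(-5 + x))
(-155 + J(0*4))*153 = (-155 + 2*(0*4)/(-5 + 0*4))*153 = (-155 + 2*0/(-5 + 0))*153 = (-155 + 2*0/(-5))*153 = (-155 + 2*0*(-⅕))*153 = (-155 + 0)*153 = -155*153 = -23715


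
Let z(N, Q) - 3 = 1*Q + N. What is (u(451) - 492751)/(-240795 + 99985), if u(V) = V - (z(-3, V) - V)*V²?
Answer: 49230/14081 ≈ 3.4962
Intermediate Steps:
z(N, Q) = 3 + N + Q (z(N, Q) = 3 + (1*Q + N) = 3 + (Q + N) = 3 + (N + Q) = 3 + N + Q)
u(V) = V (u(V) = V - ((3 - 3 + V) - V)*V² = V - (V - V)*V² = V - 0*V² = V - 1*0 = V + 0 = V)
(u(451) - 492751)/(-240795 + 99985) = (451 - 492751)/(-240795 + 99985) = -492300/(-140810) = -492300*(-1/140810) = 49230/14081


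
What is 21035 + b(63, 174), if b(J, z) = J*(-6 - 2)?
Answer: 20531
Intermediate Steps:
b(J, z) = -8*J (b(J, z) = J*(-8) = -8*J)
21035 + b(63, 174) = 21035 - 8*63 = 21035 - 504 = 20531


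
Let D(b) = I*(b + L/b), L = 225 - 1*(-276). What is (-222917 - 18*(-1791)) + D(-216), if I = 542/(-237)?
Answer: -1622613379/8532 ≈ -1.9018e+5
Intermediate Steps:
I = -542/237 (I = 542*(-1/237) = -542/237 ≈ -2.2869)
L = 501 (L = 225 + 276 = 501)
D(b) = -90514/(79*b) - 542*b/237 (D(b) = -542*(b + 501/b)/237 = -90514/(79*b) - 542*b/237)
(-222917 - 18*(-1791)) + D(-216) = (-222917 - 18*(-1791)) + (542/237)*(-501 - 1*(-216)²)/(-216) = (-222917 + 32238) + (542/237)*(-1/216)*(-501 - 1*46656) = -190679 + (542/237)*(-1/216)*(-501 - 46656) = -190679 + (542/237)*(-1/216)*(-47157) = -190679 + 4259849/8532 = -1622613379/8532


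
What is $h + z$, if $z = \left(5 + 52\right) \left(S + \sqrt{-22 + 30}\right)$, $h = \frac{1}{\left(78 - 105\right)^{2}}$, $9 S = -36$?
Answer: $- \frac{166211}{729} + 114 \sqrt{2} \approx -66.778$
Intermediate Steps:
$S = -4$ ($S = \frac{1}{9} \left(-36\right) = -4$)
$h = \frac{1}{729}$ ($h = \frac{1}{\left(-27\right)^{2}} = \frac{1}{729} \approx 0.0013717$)
$z = -228 + 114 \sqrt{2}$ ($z = \left(5 + 52\right) \left(-4 + \sqrt{-22 + 30}\right) = 57 \left(-4 + \sqrt{8}\right) = 57 \left(-4 + 2 \sqrt{2}\right) = -228 + 114 \sqrt{2} \approx -66.78$)
$h + z = \frac{1}{729} - \left(228 - 114 \sqrt{2}\right) = - \frac{166211}{729} + 114 \sqrt{2}$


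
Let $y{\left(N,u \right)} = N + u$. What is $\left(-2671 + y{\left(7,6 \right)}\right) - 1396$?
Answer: $-4054$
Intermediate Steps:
$\left(-2671 + y{\left(7,6 \right)}\right) - 1396 = \left(-2671 + \left(7 + 6\right)\right) - 1396 = \left(-2671 + 13\right) - 1396 = -2658 - 1396 = -4054$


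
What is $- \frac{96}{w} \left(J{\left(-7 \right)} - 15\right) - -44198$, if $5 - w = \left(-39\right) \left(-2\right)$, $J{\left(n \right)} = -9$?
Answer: $\frac{3224150}{73} \approx 44166.0$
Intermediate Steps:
$w = -73$ ($w = 5 - \left(-39\right) \left(-2\right) = 5 - 78 = -73$)
$- \frac{96}{w} \left(J{\left(-7 \right)} - 15\right) - -44198 = - \frac{96}{-73} \left(-9 - 15\right) - -44198 = \left(-96\right) \left(- \frac{1}{73}\right) \left(-24\right) + 44198 = \frac{96}{73} \left(-24\right) + 44198 = - \frac{2304}{73} + 44198 = \frac{3224150}{73}$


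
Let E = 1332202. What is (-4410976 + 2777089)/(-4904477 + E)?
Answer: 1633887/3572275 ≈ 0.45738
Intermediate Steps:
(-4410976 + 2777089)/(-4904477 + E) = (-4410976 + 2777089)/(-4904477 + 1332202) = -1633887/(-3572275) = -1633887*(-1/3572275) = 1633887/3572275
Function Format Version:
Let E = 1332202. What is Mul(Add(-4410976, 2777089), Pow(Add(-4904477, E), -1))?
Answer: Rational(1633887, 3572275) ≈ 0.45738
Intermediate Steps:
Mul(Add(-4410976, 2777089), Pow(Add(-4904477, E), -1)) = Mul(Add(-4410976, 2777089), Pow(Add(-4904477, 1332202), -1)) = Mul(-1633887, Pow(-3572275, -1)) = Mul(-1633887, Rational(-1, 3572275)) = Rational(1633887, 3572275)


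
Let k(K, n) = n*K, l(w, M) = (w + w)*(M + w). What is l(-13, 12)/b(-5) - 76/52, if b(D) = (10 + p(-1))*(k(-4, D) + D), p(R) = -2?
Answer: -971/780 ≈ -1.2449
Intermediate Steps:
l(w, M) = 2*w*(M + w) (l(w, M) = (2*w)*(M + w) = 2*w*(M + w))
k(K, n) = K*n
b(D) = -24*D (b(D) = (10 - 2)*(-4*D + D) = 8*(-3*D) = -24*D)
l(-13, 12)/b(-5) - 76/52 = (2*(-13)*(12 - 13))/((-24*(-5))) - 76/52 = (2*(-13)*(-1))/120 - 76*1/52 = 26*(1/120) - 19/13 = 13/60 - 19/13 = -971/780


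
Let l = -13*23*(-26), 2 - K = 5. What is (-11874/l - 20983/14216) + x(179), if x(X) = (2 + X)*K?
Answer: -30170833769/55257592 ≈ -546.00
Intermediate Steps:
K = -3 (K = 2 - 1*5 = 2 - 5 = -3)
l = 7774 (l = -299*(-26) = 7774)
x(X) = -6 - 3*X (x(X) = (2 + X)*(-3) = -6 - 3*X)
(-11874/l - 20983/14216) + x(179) = (-11874/7774 - 20983/14216) + (-6 - 3*179) = (-11874*1/7774 - 20983*1/14216) + (-6 - 537) = (-5937/3887 - 20983/14216) - 543 = -165961313/55257592 - 543 = -30170833769/55257592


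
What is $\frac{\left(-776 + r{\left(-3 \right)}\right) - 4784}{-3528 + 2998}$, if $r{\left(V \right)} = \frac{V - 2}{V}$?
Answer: $\frac{3335}{318} \approx 10.487$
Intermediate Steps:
$r{\left(V \right)} = \frac{-2 + V}{V}$
$\frac{\left(-776 + r{\left(-3 \right)}\right) - 4784}{-3528 + 2998} = \frac{\left(-776 + \frac{-2 - 3}{-3}\right) - 4784}{-3528 + 2998} = \frac{\left(-776 - - \frac{5}{3}\right) - 4784}{-530} = \left(\left(-776 + \frac{5}{3}\right) - 4784\right) \left(- \frac{1}{530}\right) = \left(- \frac{2323}{3} - 4784\right) \left(- \frac{1}{530}\right) = \left(- \frac{16675}{3}\right) \left(- \frac{1}{530}\right) = \frac{3335}{318}$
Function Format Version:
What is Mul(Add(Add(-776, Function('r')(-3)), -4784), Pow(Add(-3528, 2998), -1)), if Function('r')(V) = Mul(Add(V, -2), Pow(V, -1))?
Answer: Rational(3335, 318) ≈ 10.487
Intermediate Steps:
Function('r')(V) = Mul(Pow(V, -1), Add(-2, V)) (Function('r')(V) = Mul(Add(-2, V), Pow(V, -1)) = Mul(Pow(V, -1), Add(-2, V)))
Mul(Add(Add(-776, Function('r')(-3)), -4784), Pow(Add(-3528, 2998), -1)) = Mul(Add(Add(-776, Mul(Pow(-3, -1), Add(-2, -3))), -4784), Pow(Add(-3528, 2998), -1)) = Mul(Add(Add(-776, Mul(Rational(-1, 3), -5)), -4784), Pow(-530, -1)) = Mul(Add(Add(-776, Rational(5, 3)), -4784), Rational(-1, 530)) = Mul(Add(Rational(-2323, 3), -4784), Rational(-1, 530)) = Mul(Rational(-16675, 3), Rational(-1, 530)) = Rational(3335, 318)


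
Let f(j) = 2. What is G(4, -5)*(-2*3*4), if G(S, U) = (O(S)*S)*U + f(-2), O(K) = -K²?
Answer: -7728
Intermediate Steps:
G(S, U) = 2 - U*S³ (G(S, U) = ((-S²)*S)*U + 2 = (-S³)*U + 2 = -U*S³ + 2 = 2 - U*S³)
G(4, -5)*(-2*3*4) = (2 - 1*(-5)*4³)*(-2*3*4) = (2 - 1*(-5)*64)*(-6*4) = (2 + 320)*(-24) = 322*(-24) = -7728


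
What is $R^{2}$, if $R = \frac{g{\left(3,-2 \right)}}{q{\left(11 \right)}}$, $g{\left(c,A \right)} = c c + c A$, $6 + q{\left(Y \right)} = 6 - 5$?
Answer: $\frac{9}{25} \approx 0.36$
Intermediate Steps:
$q{\left(Y \right)} = -5$ ($q{\left(Y \right)} = -6 + \left(6 - 5\right) = -6 + 1 = -5$)
$g{\left(c,A \right)} = c^{2} + A c$
$R = - \frac{3}{5}$ ($R = \frac{3 \left(-2 + 3\right)}{-5} = 3 \cdot 1 \left(- \frac{1}{5}\right) = 3 \left(- \frac{1}{5}\right) = - \frac{3}{5} \approx -0.6$)
$R^{2} = \left(- \frac{3}{5}\right)^{2} = \frac{9}{25}$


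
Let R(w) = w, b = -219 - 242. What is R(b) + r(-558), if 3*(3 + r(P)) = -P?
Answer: -278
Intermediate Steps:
b = -461
r(P) = -3 - P/3 (r(P) = -3 + (-P)/3 = -3 - P/3)
R(b) + r(-558) = -461 + (-3 - ⅓*(-558)) = -461 + (-3 + 186) = -461 + 183 = -278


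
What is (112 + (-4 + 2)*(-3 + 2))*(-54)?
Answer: -6156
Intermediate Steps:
(112 + (-4 + 2)*(-3 + 2))*(-54) = (112 - 2*(-1))*(-54) = (112 + 2)*(-54) = 114*(-54) = -6156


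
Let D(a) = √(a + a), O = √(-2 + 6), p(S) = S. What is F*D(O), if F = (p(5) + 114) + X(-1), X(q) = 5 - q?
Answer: 250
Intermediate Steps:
O = 2 (O = √4 = 2)
D(a) = √2*√a (D(a) = √(2*a) = √2*√a)
F = 125 (F = (5 + 114) + (5 - 1*(-1)) = 119 + (5 + 1) = 119 + 6 = 125)
F*D(O) = 125*(√2*√2) = 125*2 = 250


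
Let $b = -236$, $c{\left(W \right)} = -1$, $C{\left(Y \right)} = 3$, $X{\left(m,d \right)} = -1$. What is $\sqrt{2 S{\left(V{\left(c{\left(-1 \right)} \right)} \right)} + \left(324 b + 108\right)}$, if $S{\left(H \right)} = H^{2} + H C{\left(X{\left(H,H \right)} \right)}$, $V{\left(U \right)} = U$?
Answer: $2 i \sqrt{19090} \approx 276.33 i$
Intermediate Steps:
$S{\left(H \right)} = H^{2} + 3 H$ ($S{\left(H \right)} = H^{2} + H 3 = H^{2} + 3 H$)
$\sqrt{2 S{\left(V{\left(c{\left(-1 \right)} \right)} \right)} + \left(324 b + 108\right)} = \sqrt{2 \left(- (3 - 1)\right) + \left(324 \left(-236\right) + 108\right)} = \sqrt{2 \left(\left(-1\right) 2\right) + \left(-76464 + 108\right)} = \sqrt{2 \left(-2\right) - 76356} = \sqrt{-4 - 76356} = \sqrt{-76360} = 2 i \sqrt{19090}$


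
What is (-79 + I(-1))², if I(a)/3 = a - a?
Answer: 6241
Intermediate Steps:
I(a) = 0 (I(a) = 3*(a - a) = 3*0 = 0)
(-79 + I(-1))² = (-79 + 0)² = (-79)² = 6241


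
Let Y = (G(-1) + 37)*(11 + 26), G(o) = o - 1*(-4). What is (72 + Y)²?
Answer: 2408704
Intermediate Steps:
G(o) = 4 + o (G(o) = o + 4 = 4 + o)
Y = 1480 (Y = ((4 - 1) + 37)*(11 + 26) = (3 + 37)*37 = 40*37 = 1480)
(72 + Y)² = (72 + 1480)² = 1552² = 2408704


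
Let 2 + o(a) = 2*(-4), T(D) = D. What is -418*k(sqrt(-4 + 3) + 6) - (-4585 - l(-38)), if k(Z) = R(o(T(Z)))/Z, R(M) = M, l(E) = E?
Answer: 193319/37 - 4180*I/37 ≈ 5224.8 - 112.97*I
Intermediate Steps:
o(a) = -10 (o(a) = -2 + 2*(-4) = -2 - 8 = -10)
k(Z) = -10/Z
-418*k(sqrt(-4 + 3) + 6) - (-4585 - l(-38)) = -(-4180)/(sqrt(-4 + 3) + 6) - (-4585 - 1*(-38)) = -(-4180)/(sqrt(-1) + 6) - (-4585 + 38) = -(-4180)/(I + 6) - 1*(-4547) = -(-4180)/(6 + I) + 4547 = -(-4180)*(6 - I)/37 + 4547 = 4180*(6 - I)/37 + 4547 = 4547 + 4180*(6 - I)/37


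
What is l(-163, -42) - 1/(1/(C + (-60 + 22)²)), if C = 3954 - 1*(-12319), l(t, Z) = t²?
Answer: 8852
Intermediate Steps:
C = 16273 (C = 3954 + 12319 = 16273)
l(-163, -42) - 1/(1/(C + (-60 + 22)²)) = (-163)² - 1/(1/(16273 + (-60 + 22)²)) = 26569 - 1/(1/(16273 + (-38)²)) = 26569 - 1/(1/(16273 + 1444)) = 26569 - 1/(1/17717) = 26569 - 1/1/17717 = 26569 - 1*17717 = 26569 - 17717 = 8852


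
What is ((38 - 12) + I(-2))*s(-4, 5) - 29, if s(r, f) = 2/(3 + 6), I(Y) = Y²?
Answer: -67/3 ≈ -22.333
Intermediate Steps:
s(r, f) = 2/9
((38 - 12) + I(-2))*s(-4, 5) - 29 = ((38 - 12) + (-2)²)*(2/9) - 29 = (26 + 4)*(2/9) - 29 = 30*(2/9) - 29 = 20/3 - 29 = -67/3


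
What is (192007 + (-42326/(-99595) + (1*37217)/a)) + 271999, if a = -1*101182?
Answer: 4675891717889957/10077221290 ≈ 4.6401e+5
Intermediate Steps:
a = -101182
(192007 + (-42326/(-99595) + (1*37217)/a)) + 271999 = (192007 + (-42326/(-99595) + (1*37217)/(-101182))) + 271999 = (192007 + (-42326*(-1/99595) + 37217*(-1/101182))) + 271999 = (192007 + (42326/99595 - 37217/101182)) + 271999 = (192007 + 576002217/10077221290) + 271999 = 1934897604231247/10077221290 + 271999 = 4675891717889957/10077221290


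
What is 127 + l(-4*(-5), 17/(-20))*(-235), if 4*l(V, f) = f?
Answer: 2831/16 ≈ 176.94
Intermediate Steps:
l(V, f) = f/4
127 + l(-4*(-5), 17/(-20))*(-235) = 127 + ((17/(-20))/4)*(-235) = 127 + ((17*(-1/20))/4)*(-235) = 127 + ((¼)*(-17/20))*(-235) = 127 - 17/80*(-235) = 127 + 799/16 = 2831/16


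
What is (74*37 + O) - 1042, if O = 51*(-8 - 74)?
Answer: -2486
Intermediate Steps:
O = -4182 (O = 51*(-82) = -4182)
(74*37 + O) - 1042 = (74*37 - 4182) - 1042 = (2738 - 4182) - 1042 = -1444 - 1042 = -2486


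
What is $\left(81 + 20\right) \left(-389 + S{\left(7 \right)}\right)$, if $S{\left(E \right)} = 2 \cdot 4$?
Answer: $-38481$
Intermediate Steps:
$S{\left(E \right)} = 8$
$\left(81 + 20\right) \left(-389 + S{\left(7 \right)}\right) = \left(81 + 20\right) \left(-389 + 8\right) = 101 \left(-381\right) = -38481$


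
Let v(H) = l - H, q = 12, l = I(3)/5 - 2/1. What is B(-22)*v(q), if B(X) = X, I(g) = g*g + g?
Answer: 1276/5 ≈ 255.20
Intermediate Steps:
I(g) = g + g² (I(g) = g² + g = g + g²)
l = ⅖ (l = (3*(1 + 3))/5 - 2/1 = (3*4)*(⅕) - 2*1 = 12*(⅕) - 2 = 12/5 - 2 = ⅖ ≈ 0.40000)
v(H) = ⅖ - H
B(-22)*v(q) = -22*(⅖ - 1*12) = -22*(⅖ - 12) = -22*(-58/5) = 1276/5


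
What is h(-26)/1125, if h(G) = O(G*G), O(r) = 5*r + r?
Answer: 1352/375 ≈ 3.6053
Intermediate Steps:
O(r) = 6*r
h(G) = 6*G² (h(G) = 6*(G*G) = 6*G²)
h(-26)/1125 = (6*(-26)²)/1125 = (6*676)*(1/1125) = 4056*(1/1125) = 1352/375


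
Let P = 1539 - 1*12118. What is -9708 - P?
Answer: 871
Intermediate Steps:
P = -10579 (P = 1539 - 12118 = -10579)
-9708 - P = -9708 - 1*(-10579) = -9708 + 10579 = 871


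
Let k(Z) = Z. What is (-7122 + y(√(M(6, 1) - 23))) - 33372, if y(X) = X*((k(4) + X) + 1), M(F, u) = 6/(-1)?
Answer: -40523 + 5*I*√29 ≈ -40523.0 + 26.926*I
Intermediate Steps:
M(F, u) = -6 (M(F, u) = 6*(-1) = -6)
y(X) = X*(5 + X) (y(X) = X*((4 + X) + 1) = X*(5 + X))
(-7122 + y(√(M(6, 1) - 23))) - 33372 = (-7122 + √(-6 - 23)*(5 + √(-6 - 23))) - 33372 = (-7122 + √(-29)*(5 + √(-29))) - 33372 = (-7122 + (I*√29)*(5 + I*√29)) - 33372 = (-7122 + I*√29*(5 + I*√29)) - 33372 = -40494 + I*√29*(5 + I*√29)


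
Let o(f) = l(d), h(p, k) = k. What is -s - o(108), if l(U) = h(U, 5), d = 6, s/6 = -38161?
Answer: 228961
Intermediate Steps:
s = -228966 (s = 6*(-38161) = -228966)
l(U) = 5
o(f) = 5
-s - o(108) = -1*(-228966) - 1*5 = 228966 - 5 = 228961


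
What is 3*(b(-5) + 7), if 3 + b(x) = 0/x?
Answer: 12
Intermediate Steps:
b(x) = -3 (b(x) = -3 + 0/x = -3 + 0 = -3)
3*(b(-5) + 7) = 3*(-3 + 7) = 3*4 = 12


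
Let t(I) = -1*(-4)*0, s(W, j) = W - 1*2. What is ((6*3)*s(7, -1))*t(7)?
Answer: 0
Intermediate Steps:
s(W, j) = -2 + W (s(W, j) = W - 2 = -2 + W)
t(I) = 0 (t(I) = 4*0 = 0)
((6*3)*s(7, -1))*t(7) = ((6*3)*(-2 + 7))*0 = (18*5)*0 = 90*0 = 0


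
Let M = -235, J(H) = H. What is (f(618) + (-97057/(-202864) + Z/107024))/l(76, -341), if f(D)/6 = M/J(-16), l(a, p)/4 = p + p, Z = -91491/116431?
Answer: -3499655811940571/107750472342652832 ≈ -0.032479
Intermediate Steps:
Z = -91491/116431 (Z = -91491*1/116431 = -91491/116431 ≈ -0.78580)
l(a, p) = 8*p (l(a, p) = 4*(p + p) = 4*(2*p) = 8*p)
f(D) = 705/8 (f(D) = 6*(-235/(-16)) = 6*(-235*(-1/16)) = 6*(235/16) = 705/8)
(f(618) + (-97057/(-202864) + Z/107024))/l(76, -341) = (705/8 + (-97057/(-202864) - 91491/116431/107024))/((8*(-341))) = (705/8 + (-97057*(-1/202864) - 91491/116431*1/107024))/(-2728) = (705/8 + (97057/202864 - 91491/12460911344))*(-1/2728) = (705/8 + 37793753502637/78995947465288)*(-1/2728) = (3499655811940571/39497973732644)*(-1/2728) = -3499655811940571/107750472342652832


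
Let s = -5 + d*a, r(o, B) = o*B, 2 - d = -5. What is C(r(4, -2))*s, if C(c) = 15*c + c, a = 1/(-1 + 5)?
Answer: 416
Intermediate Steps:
d = 7 (d = 2 - 1*(-5) = 2 + 5 = 7)
a = ¼ (a = 1/4 = ¼ ≈ 0.25000)
r(o, B) = B*o
s = -13/4 (s = -5 + 7*(¼) = -5 + 7/4 = -13/4 ≈ -3.2500)
C(c) = 16*c
C(r(4, -2))*s = (16*(-2*4))*(-13/4) = (16*(-8))*(-13/4) = -128*(-13/4) = 416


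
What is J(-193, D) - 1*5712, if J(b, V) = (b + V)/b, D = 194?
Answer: -1102417/193 ≈ -5712.0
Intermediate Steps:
J(b, V) = (V + b)/b
J(-193, D) - 1*5712 = (194 - 193)/(-193) - 1*5712 = -1/193*1 - 5712 = -1/193 - 5712 = -1102417/193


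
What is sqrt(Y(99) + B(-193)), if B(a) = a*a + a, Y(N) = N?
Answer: sqrt(37155) ≈ 192.76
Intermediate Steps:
B(a) = a + a**2 (B(a) = a**2 + a = a + a**2)
sqrt(Y(99) + B(-193)) = sqrt(99 - 193*(1 - 193)) = sqrt(99 - 193*(-192)) = sqrt(99 + 37056) = sqrt(37155)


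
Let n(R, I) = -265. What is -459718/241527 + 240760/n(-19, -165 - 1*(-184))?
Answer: -11654373158/12800931 ≈ -910.43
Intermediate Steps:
-459718/241527 + 240760/n(-19, -165 - 1*(-184)) = -459718/241527 + 240760/(-265) = -459718*1/241527 + 240760*(-1/265) = -459718/241527 - 48152/53 = -11654373158/12800931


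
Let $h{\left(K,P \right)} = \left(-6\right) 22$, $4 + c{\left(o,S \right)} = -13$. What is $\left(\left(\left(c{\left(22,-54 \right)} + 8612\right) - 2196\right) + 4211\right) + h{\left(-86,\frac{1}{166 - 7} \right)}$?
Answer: $10478$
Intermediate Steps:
$c{\left(o,S \right)} = -17$ ($c{\left(o,S \right)} = -4 - 13 = -17$)
$h{\left(K,P \right)} = -132$
$\left(\left(\left(c{\left(22,-54 \right)} + 8612\right) - 2196\right) + 4211\right) + h{\left(-86,\frac{1}{166 - 7} \right)} = \left(\left(\left(-17 + 8612\right) - 2196\right) + 4211\right) - 132 = \left(\left(8595 - 2196\right) + 4211\right) - 132 = \left(6399 + 4211\right) - 132 = 10610 - 132 = 10478$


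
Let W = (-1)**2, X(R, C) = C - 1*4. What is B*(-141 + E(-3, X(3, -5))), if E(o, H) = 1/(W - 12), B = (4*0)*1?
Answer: 0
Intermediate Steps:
X(R, C) = -4 + C (X(R, C) = C - 4 = -4 + C)
W = 1
B = 0 (B = 0*1 = 0)
E(o, H) = -1/11 (E(o, H) = 1/(1 - 12) = 1/(-11) = -1/11)
B*(-141 + E(-3, X(3, -5))) = 0*(-141 - 1/11) = 0*(-1552/11) = 0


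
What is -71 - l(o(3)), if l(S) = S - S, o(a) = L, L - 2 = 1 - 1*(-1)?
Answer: -71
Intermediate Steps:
L = 4 (L = 2 + (1 - 1*(-1)) = 2 + (1 + 1) = 2 + 2 = 4)
o(a) = 4
l(S) = 0
-71 - l(o(3)) = -71 - 1*0 = -71 + 0 = -71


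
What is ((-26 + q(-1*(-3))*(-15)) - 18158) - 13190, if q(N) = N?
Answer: -31419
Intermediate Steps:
((-26 + q(-1*(-3))*(-15)) - 18158) - 13190 = ((-26 - 1*(-3)*(-15)) - 18158) - 13190 = ((-26 + 3*(-15)) - 18158) - 13190 = ((-26 - 45) - 18158) - 13190 = (-71 - 18158) - 13190 = -18229 - 13190 = -31419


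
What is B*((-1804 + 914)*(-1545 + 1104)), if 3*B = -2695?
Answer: -352586850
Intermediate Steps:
B = -2695/3 (B = (⅓)*(-2695) = -2695/3 ≈ -898.33)
B*((-1804 + 914)*(-1545 + 1104)) = -2695*(-1804 + 914)*(-1545 + 1104)/3 = -(-2398550)*(-441)/3 = -2695/3*392490 = -352586850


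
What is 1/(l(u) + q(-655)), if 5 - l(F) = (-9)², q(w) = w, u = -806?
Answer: -1/731 ≈ -0.0013680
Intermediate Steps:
l(F) = -76 (l(F) = 5 - 1*(-9)² = 5 - 1*81 = 5 - 81 = -76)
1/(l(u) + q(-655)) = 1/(-76 - 655) = 1/(-731) = -1/731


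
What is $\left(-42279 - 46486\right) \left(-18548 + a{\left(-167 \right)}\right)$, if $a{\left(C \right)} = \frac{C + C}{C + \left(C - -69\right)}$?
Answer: $\frac{87253971158}{53} \approx 1.6463 \cdot 10^{9}$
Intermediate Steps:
$a{\left(C \right)} = \frac{2 C}{69 + 2 C}$ ($a{\left(C \right)} = \frac{2 C}{C + \left(C + 69\right)} = \frac{2 C}{C + \left(69 + C\right)} = \frac{2 C}{69 + 2 C}$)
$\left(-42279 - 46486\right) \left(-18548 + a{\left(-167 \right)}\right) = \left(-42279 - 46486\right) \left(-18548 + 2 \left(-167\right) \frac{1}{69 + 2 \left(-167\right)}\right) = - 88765 \left(-18548 + 2 \left(-167\right) \frac{1}{69 - 334}\right) = - 88765 \left(-18548 + 2 \left(-167\right) \frac{1}{-265}\right) = - 88765 \left(-18548 + 2 \left(-167\right) \left(- \frac{1}{265}\right)\right) = - 88765 \left(-18548 + \frac{334}{265}\right) = \left(-88765\right) \left(- \frac{4914886}{265}\right) = \frac{87253971158}{53}$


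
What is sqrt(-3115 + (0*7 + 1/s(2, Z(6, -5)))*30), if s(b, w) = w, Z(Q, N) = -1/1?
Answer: I*sqrt(3145) ≈ 56.08*I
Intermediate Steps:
Z(Q, N) = -1 (Z(Q, N) = -1*1 = -1)
sqrt(-3115 + (0*7 + 1/s(2, Z(6, -5)))*30) = sqrt(-3115 + (0*7 + 1/(-1))*30) = sqrt(-3115 + (0 - 1)*30) = sqrt(-3115 - 1*30) = sqrt(-3115 - 30) = sqrt(-3145) = I*sqrt(3145)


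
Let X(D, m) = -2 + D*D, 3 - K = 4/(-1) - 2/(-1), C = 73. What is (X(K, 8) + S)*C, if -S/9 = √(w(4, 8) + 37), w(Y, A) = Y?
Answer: 1679 - 657*√41 ≈ -2527.9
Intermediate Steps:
K = 5 (K = 3 - (4/(-1) - 2/(-1)) = 3 - (4*(-1) - 2*(-1)) = 3 - (-4 + 2) = 3 - 1*(-2) = 3 + 2 = 5)
X(D, m) = -2 + D²
S = -9*√41 (S = -9*√(4 + 37) = -9*√41 ≈ -57.628)
(X(K, 8) + S)*C = ((-2 + 5²) - 9*√41)*73 = ((-2 + 25) - 9*√41)*73 = (23 - 9*√41)*73 = 1679 - 657*√41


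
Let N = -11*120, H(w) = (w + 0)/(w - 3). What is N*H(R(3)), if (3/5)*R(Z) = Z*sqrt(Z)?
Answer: -1500 - 300*sqrt(3) ≈ -2019.6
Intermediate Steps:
R(Z) = 5*Z**(3/2)/3 (R(Z) = 5*(Z*sqrt(Z))/3 = 5*Z**(3/2)/3)
H(w) = w/(-3 + w)
N = -1320
N*H(R(3)) = -1320*5*3**(3/2)/3/(-3 + 5*3**(3/2)/3) = -1320*5*(3*sqrt(3))/3/(-3 + 5*(3*sqrt(3))/3) = -1320*5*sqrt(3)/(-3 + 5*sqrt(3)) = -6600*sqrt(3)/(-3 + 5*sqrt(3))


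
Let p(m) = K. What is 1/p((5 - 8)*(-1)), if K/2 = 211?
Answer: 1/422 ≈ 0.0023697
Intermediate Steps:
K = 422 (K = 2*211 = 422)
p(m) = 422
1/p((5 - 8)*(-1)) = 1/422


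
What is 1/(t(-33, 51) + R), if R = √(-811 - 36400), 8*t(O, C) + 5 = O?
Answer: -76/595737 - 16*I*√37211/595737 ≈ -0.00012757 - 0.0051809*I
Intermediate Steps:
t(O, C) = -5/8 + O/8
R = I*√37211 (R = √(-37211) = I*√37211 ≈ 192.9*I)
1/(t(-33, 51) + R) = 1/((-5/8 + (⅛)*(-33)) + I*√37211) = 1/((-5/8 - 33/8) + I*√37211) = 1/(-19/4 + I*√37211)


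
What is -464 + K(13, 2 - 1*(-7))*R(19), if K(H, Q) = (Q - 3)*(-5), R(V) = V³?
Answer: -206234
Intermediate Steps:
K(H, Q) = 15 - 5*Q (K(H, Q) = (-3 + Q)*(-5) = 15 - 5*Q)
-464 + K(13, 2 - 1*(-7))*R(19) = -464 + (15 - 5*(2 - 1*(-7)))*19³ = -464 + (15 - 5*(2 + 7))*6859 = -464 + (15 - 5*9)*6859 = -464 + (15 - 45)*6859 = -464 - 30*6859 = -464 - 205770 = -206234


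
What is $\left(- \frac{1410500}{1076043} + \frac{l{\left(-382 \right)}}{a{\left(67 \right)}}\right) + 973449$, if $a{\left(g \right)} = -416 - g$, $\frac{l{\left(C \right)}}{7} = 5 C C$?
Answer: $\frac{7943381773447}{8249663} \approx 9.6287 \cdot 10^{5}$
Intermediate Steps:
$l{\left(C \right)} = 35 C^{2}$ ($l{\left(C \right)} = 7 \cdot 5 C C = 7 \cdot 5 C^{2} = 35 C^{2}$)
$\left(- \frac{1410500}{1076043} + \frac{l{\left(-382 \right)}}{a{\left(67 \right)}}\right) + 973449 = \left(- \frac{1410500}{1076043} + \frac{35 \left(-382\right)^{2}}{-416 - 67}\right) + 973449 = \left(\left(-1410500\right) \frac{1}{1076043} + \frac{35 \cdot 145924}{-416 - 67}\right) + 973449 = \left(- \frac{1410500}{1076043} + \frac{5107340}{-483}\right) + 973449 = \left(- \frac{1410500}{1076043} + 5107340 \left(- \frac{1}{483}\right)\right) + 973449 = \left(- \frac{1410500}{1076043} - \frac{729620}{69}\right) + 973449 = - \frac{87244424240}{8249663} + 973449 = \frac{7943381773447}{8249663}$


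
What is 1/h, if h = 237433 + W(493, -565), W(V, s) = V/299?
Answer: 299/70992960 ≈ 4.2117e-6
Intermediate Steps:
W(V, s) = V/299 (W(V, s) = V*(1/299) = V/299)
h = 70992960/299 (h = 237433 + (1/299)*493 = 237433 + 493/299 = 70992960/299 ≈ 2.3743e+5)
1/h = 1/(70992960/299) = 299/70992960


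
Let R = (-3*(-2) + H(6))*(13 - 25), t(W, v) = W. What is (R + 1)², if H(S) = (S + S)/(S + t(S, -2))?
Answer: 6889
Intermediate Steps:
H(S) = 1 (H(S) = (S + S)/(S + S) = (2*S)/((2*S)) = (2*S)*(1/(2*S)) = 1)
R = -84 (R = (-3*(-2) + 1)*(13 - 25) = (6 + 1)*(-12) = 7*(-12) = -84)
(R + 1)² = (-84 + 1)² = (-83)² = 6889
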